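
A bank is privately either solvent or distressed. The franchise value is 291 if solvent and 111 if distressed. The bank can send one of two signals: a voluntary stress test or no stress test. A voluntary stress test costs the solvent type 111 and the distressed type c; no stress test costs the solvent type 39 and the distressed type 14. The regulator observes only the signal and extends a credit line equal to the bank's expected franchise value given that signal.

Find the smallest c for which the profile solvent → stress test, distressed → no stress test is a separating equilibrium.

Under separation: stress test → solvent (pays 291); no stress test → distressed (pays 111).
Solvent: 291 − 111 = 180 ≥ 111 − 39 = 72. Holds regardless of c. ✓
Distressed: 111 − 14 ≥ 291 − c, so c ≥ 291 − 97 = 194.

194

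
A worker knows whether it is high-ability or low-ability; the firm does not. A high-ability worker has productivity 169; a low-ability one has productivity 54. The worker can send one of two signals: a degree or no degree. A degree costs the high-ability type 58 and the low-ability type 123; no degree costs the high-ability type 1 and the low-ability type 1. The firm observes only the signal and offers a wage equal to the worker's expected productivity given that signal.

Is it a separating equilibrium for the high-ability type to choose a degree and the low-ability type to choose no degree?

Yes

Under separation the firm infers type exactly: degree → high-ability (pays 169), no degree → low-ability (pays 54).
High-ability: degree gives 169 − 58 = 111; no degree gives 54 − 1 = 53. No deviation. ✓
Low-ability: no degree gives 54 − 1 = 53; degree gives 169 − 123 = 46. No deviation. ✓
Neither type gains from mimicking the other.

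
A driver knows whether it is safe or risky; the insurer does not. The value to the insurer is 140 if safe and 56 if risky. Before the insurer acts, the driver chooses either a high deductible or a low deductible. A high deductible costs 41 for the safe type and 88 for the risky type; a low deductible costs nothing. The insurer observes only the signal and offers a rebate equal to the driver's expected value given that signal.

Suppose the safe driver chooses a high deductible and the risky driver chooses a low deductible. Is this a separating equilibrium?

Yes

Under separation the insurer infers type exactly: high deductible → safe (pays 140), low deductible → risky (pays 56).
Safe: high deductible gives 140 − 41 = 99; low deductible gives 56 − 0 = 56. No deviation. ✓
Risky: low deductible gives 56 − 0 = 56; high deductible gives 140 − 88 = 52. No deviation. ✓
Both incentive constraints hold.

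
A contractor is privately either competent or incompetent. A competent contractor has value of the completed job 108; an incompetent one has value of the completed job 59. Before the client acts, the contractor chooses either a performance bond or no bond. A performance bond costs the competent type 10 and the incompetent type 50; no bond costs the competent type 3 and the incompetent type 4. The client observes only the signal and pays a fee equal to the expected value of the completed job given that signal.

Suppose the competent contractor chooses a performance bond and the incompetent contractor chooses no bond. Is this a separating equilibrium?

Under separation the client infers type exactly: bond → competent (pays 108), no bond → incompetent (pays 59).
Competent: bond gives 108 − 10 = 98; no bond gives 59 − 3 = 56. No deviation. ✓
Incompetent: no bond gives 59 − 4 = 55; bond gives 108 − 50 = 58. Would deviate. ✗

No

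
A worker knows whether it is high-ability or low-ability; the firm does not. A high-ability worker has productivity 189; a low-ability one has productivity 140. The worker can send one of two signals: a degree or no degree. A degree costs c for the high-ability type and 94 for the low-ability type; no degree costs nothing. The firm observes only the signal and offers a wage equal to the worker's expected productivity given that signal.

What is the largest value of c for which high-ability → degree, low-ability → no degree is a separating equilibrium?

49

Under separation: degree → high-ability (pays 189); no degree → low-ability (pays 140).
Low-ability: 140 − 0 = 140 ≥ 189 − 94 = 95. Holds regardless of c. ✓
High-ability: 189 − c ≥ 140 − 0, so c ≤ 189 − 140 = 49.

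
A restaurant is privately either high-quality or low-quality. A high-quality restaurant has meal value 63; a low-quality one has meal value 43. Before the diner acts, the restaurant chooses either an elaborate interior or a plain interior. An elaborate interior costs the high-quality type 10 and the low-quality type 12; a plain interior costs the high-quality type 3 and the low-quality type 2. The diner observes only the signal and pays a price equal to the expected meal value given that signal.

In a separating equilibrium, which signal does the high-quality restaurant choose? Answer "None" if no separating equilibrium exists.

Try high-quality → elaborate interior, low-quality → plain interior:
  If types separate, elaborate interior earns payment 63 and plain interior earns 43.
  High-quality: elaborate interior gives 63 − 10 = 53; plain interior gives 43 − 3 = 40. No deviation. ✓
  Low-quality: plain interior gives 43 − 2 = 41; elaborate interior gives 63 − 12 = 51. Would deviate. ✗
Try high-quality → plain interior, low-quality → elaborate interior:
  If types separate, plain interior earns payment 63 and elaborate interior earns 43.
  High-quality: plain interior gives 63 − 3 = 60; elaborate interior gives 43 − 10 = 33. No deviation. ✓
  Low-quality: elaborate interior gives 43 − 12 = 31; plain interior gives 63 − 2 = 61. Would deviate. ✗
Neither assignment is incentive-compatible.

None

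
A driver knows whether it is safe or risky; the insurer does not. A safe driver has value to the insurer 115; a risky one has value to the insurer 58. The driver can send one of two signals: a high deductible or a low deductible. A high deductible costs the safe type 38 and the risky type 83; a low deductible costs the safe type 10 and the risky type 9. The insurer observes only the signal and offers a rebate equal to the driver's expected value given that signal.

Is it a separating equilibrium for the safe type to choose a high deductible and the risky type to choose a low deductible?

Under separation the insurer infers type exactly: high deductible → safe (pays 115), low deductible → risky (pays 58).
Safe: high deductible gives 115 − 38 = 77; low deductible gives 58 − 10 = 48. No deviation. ✓
Risky: low deductible gives 58 − 9 = 49; high deductible gives 115 − 83 = 32. No deviation. ✓
Neither type gains from mimicking the other.

Yes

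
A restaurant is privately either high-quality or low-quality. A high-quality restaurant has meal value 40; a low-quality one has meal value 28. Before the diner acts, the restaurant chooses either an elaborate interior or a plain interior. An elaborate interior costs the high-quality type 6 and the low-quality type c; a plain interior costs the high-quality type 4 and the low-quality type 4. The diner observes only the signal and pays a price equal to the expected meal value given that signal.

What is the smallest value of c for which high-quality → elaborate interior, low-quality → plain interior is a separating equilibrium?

16

Under separation: elaborate interior → high-quality (pays 40); plain interior → low-quality (pays 28).
High-quality: 40 − 6 = 34 ≥ 28 − 4 = 24. Holds regardless of c. ✓
Low-quality: 28 − 4 ≥ 40 − c, so c ≥ 40 − 24 = 16.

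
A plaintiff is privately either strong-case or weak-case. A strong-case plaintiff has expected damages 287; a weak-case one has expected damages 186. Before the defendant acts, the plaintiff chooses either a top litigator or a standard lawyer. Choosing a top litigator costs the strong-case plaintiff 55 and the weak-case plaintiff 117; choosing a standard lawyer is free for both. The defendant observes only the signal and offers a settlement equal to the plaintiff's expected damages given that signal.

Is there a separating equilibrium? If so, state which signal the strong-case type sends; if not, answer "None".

Try strong-case → top litigator, weak-case → standard lawyer:
  Under separation the defendant infers type exactly: top litigator → strong-case (pays 287), standard lawyer → weak-case (pays 186).
  Strong-case: top litigator gives 287 − 55 = 232; standard lawyer gives 186 − 0 = 186. No deviation. ✓
  Weak-case: standard lawyer gives 186 − 0 = 186; top litigator gives 287 − 117 = 170. No deviation. ✓
Both hold — the strong-case type sends top litigator.

top litigator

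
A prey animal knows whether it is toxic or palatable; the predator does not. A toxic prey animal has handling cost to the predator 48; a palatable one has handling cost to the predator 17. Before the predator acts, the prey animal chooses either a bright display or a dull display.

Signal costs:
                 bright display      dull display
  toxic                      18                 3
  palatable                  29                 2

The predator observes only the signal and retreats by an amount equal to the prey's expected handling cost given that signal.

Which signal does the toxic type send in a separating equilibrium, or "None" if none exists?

None

Try toxic → bright display, palatable → dull display:
  If types separate, bright display earns payment 48 and dull display earns 17.
  Toxic: bright display gives 48 − 18 = 30; dull display gives 17 − 3 = 14. No deviation. ✓
  Palatable: dull display gives 17 − 2 = 15; bright display gives 48 − 29 = 19. Would deviate. ✗
Try toxic → dull display, palatable → bright display:
  If types separate, dull display earns payment 48 and bright display earns 17.
  Toxic: dull display gives 48 − 3 = 45; bright display gives 17 − 18 = -1. No deviation. ✓
  Palatable: bright display gives 17 − 29 = -12; dull display gives 48 − 2 = 46. Would deviate. ✗
Neither assignment is incentive-compatible.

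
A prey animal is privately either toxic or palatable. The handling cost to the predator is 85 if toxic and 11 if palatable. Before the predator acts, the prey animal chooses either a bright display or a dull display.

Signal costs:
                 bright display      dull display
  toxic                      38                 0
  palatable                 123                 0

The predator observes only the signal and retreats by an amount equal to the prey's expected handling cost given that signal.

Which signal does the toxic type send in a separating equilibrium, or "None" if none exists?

Try toxic → bright display, palatable → dull display:
  If types separate, bright display earns payment 85 and dull display earns 11.
  Toxic: bright display gives 85 − 38 = 47; dull display gives 11 − 0 = 11. No deviation. ✓
  Palatable: dull display gives 11 − 0 = 11; bright display gives 85 − 123 = -38. No deviation. ✓
Both hold — the toxic type sends bright display.

bright display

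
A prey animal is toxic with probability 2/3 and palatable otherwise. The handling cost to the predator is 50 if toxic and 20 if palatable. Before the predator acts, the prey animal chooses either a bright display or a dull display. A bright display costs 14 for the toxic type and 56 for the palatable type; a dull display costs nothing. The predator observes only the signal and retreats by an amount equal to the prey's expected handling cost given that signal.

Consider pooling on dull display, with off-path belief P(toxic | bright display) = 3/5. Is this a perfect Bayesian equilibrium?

Yes

At the pooled signal (dull display) the predator holds the prior 2/3 and pays 2/3·50 + 1/3·20 = 40. Off-path (bright display) belief 3/5 gives 3/5·50 + 2/5·20 = 38.
Toxic: dull display gives 40 − 0 = 40; bright display gives 38 − 14 = 24. Stays. ✓
Palatable: dull display gives 40 − 0 = 40; bright display gives 38 − 56 = -18. Stays. ✓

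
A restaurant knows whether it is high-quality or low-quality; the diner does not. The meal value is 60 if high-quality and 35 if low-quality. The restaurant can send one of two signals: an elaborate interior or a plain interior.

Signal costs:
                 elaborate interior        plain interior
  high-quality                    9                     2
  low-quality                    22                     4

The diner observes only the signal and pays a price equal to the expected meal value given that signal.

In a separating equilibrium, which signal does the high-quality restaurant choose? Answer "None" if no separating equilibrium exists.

None

Try high-quality → elaborate interior, low-quality → plain interior:
  Under separation the diner infers type exactly: elaborate interior → high-quality (pays 60), plain interior → low-quality (pays 35).
  High-quality: elaborate interior gives 60 − 9 = 51; plain interior gives 35 − 2 = 33. No deviation. ✓
  Low-quality: plain interior gives 35 − 4 = 31; elaborate interior gives 60 − 22 = 38. Would deviate. ✗
Try high-quality → plain interior, low-quality → elaborate interior:
  Under separation the diner infers type exactly: plain interior → high-quality (pays 60), elaborate interior → low-quality (pays 35).
  High-quality: plain interior gives 60 − 2 = 58; elaborate interior gives 35 − 9 = 26. No deviation. ✓
  Low-quality: elaborate interior gives 35 − 22 = 13; plain interior gives 60 − 4 = 56. Would deviate. ✗
Neither assignment is incentive-compatible.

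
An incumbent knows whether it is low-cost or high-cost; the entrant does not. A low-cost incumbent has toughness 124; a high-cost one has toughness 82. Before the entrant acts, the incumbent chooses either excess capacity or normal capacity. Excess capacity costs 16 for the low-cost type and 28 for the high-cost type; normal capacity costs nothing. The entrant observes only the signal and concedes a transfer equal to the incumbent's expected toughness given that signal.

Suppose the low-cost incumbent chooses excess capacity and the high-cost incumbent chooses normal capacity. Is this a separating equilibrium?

No

If types separate, excess capacity earns payment 124 and normal capacity earns 82.
Low-cost: excess capacity gives 124 − 16 = 108; normal capacity gives 82 − 0 = 82. No deviation. ✓
High-cost: normal capacity gives 82 − 0 = 82; excess capacity gives 124 − 28 = 96. Would deviate. ✗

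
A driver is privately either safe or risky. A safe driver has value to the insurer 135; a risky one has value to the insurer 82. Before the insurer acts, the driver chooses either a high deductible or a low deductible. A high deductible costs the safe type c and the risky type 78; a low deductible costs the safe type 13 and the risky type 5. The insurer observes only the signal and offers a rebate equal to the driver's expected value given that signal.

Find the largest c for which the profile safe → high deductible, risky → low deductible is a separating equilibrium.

Under separation: high deductible → safe (pays 135); low deductible → risky (pays 82).
Risky: 82 − 5 = 77 ≥ 135 − 78 = 57. Holds regardless of c. ✓
Safe: 135 − c ≥ 82 − 13, so c ≤ 135 − 69 = 66.

66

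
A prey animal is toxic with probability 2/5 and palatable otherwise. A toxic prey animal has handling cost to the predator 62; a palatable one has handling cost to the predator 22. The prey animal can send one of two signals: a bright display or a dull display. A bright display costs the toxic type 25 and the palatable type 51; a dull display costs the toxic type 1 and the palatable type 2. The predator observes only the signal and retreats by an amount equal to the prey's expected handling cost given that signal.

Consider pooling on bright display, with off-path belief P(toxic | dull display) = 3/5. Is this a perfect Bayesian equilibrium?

On the equilibrium path (bright display) the predator holds the prior 2/5 and pays 2/5·62 + 3/5·22 = 38. Off-path (dull display) belief 3/5 gives 3/5·62 + 2/5·22 = 46.
Toxic: bright display gives 38 − 25 = 13; dull display gives 46 − 1 = 45. Deviates. ✗
Palatable: bright display gives 38 − 51 = -13; dull display gives 46 − 2 = 44. Deviates. ✗

No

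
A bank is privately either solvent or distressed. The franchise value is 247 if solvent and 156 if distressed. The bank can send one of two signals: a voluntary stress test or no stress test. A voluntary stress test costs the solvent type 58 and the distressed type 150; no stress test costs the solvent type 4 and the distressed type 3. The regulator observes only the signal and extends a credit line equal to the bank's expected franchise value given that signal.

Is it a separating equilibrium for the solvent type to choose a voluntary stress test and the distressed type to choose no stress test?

If types separate, stress test earns payment 247 and no stress test earns 156.
Solvent: stress test gives 247 − 58 = 189; no stress test gives 156 − 4 = 152. No deviation. ✓
Distressed: no stress test gives 156 − 3 = 153; stress test gives 247 − 150 = 97. No deviation. ✓
Neither type gains from mimicking the other.

Yes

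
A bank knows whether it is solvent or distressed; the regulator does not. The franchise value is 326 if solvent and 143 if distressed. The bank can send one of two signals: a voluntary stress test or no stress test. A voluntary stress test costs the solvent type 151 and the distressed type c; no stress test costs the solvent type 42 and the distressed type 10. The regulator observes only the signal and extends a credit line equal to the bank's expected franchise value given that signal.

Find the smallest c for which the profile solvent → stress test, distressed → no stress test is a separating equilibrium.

193

Under separation: stress test → solvent (pays 326); no stress test → distressed (pays 143).
Solvent: 326 − 151 = 175 ≥ 143 − 42 = 101. Holds regardless of c. ✓
Distressed: 143 − 10 ≥ 326 − c, so c ≥ 326 − 133 = 193.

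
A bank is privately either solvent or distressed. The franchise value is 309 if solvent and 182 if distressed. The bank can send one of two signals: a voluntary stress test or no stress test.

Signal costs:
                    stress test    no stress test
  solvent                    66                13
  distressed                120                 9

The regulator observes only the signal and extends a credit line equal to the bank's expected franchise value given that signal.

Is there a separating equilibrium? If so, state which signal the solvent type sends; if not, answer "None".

None

Try solvent → stress test, distressed → no stress test:
  Under separation the regulator infers type exactly: stress test → solvent (pays 309), no stress test → distressed (pays 182).
  Solvent: stress test gives 309 − 66 = 243; no stress test gives 182 − 13 = 169. No deviation. ✓
  Distressed: no stress test gives 182 − 9 = 173; stress test gives 309 − 120 = 189. Would deviate. ✗
Try solvent → no stress test, distressed → stress test:
  Under separation the regulator infers type exactly: no stress test → solvent (pays 309), stress test → distressed (pays 182).
  Solvent: no stress test gives 309 − 13 = 296; stress test gives 182 − 66 = 116. No deviation. ✓
  Distressed: stress test gives 182 − 120 = 62; no stress test gives 309 − 9 = 300. Would deviate. ✗
Neither assignment is incentive-compatible.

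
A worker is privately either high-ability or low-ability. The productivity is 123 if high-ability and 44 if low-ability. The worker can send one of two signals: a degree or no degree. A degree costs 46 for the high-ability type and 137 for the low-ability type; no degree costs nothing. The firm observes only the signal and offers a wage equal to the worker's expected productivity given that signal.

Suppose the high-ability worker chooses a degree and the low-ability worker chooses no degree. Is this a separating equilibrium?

If types separate, degree earns payment 123 and no degree earns 44.
High-ability: degree gives 123 − 46 = 77; no degree gives 44 − 0 = 44. No deviation. ✓
Low-ability: no degree gives 44 − 0 = 44; degree gives 123 − 137 = -14. No deviation. ✓
Neither type gains from mimicking the other.

Yes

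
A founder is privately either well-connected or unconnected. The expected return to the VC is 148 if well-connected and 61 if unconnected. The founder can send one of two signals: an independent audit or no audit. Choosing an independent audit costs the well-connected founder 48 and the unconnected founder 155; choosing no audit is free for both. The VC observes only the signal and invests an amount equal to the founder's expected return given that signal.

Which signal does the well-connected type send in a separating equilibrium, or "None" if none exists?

Try well-connected → audit, unconnected → no audit:
  If types separate, audit earns payment 148 and no audit earns 61.
  Well-connected: audit gives 148 − 48 = 100; no audit gives 61 − 0 = 61. No deviation. ✓
  Unconnected: no audit gives 61 − 0 = 61; audit gives 148 − 155 = -7. No deviation. ✓
Both hold — the well-connected type sends audit.

audit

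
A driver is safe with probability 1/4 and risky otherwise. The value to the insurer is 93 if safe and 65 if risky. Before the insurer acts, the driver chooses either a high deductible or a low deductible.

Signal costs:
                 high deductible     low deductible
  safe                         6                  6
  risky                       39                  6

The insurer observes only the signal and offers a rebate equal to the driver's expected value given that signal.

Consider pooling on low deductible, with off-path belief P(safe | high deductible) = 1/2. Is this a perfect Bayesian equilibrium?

At the pooled signal (low deductible) the insurer holds the prior 1/4 and pays 1/4·93 + 3/4·65 = 72. Off-path (high deductible) belief 1/2 gives 1/2·93 + 1/2·65 = 79.
Safe: low deductible gives 72 − 6 = 66; high deductible gives 79 − 6 = 73. Deviates. ✗
Risky: low deductible gives 72 − 6 = 66; high deductible gives 79 − 39 = 40. Stays. ✓

No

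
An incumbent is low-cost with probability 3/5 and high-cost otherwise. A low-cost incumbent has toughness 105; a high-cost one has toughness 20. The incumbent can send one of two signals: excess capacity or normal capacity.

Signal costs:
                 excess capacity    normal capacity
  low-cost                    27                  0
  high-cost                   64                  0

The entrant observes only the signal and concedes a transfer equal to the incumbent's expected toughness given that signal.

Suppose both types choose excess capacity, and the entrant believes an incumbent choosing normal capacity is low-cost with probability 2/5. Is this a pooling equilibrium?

No

At the pooled signal (excess capacity) the entrant holds the prior 3/5 and pays 3/5·105 + 2/5·20 = 71. Off-path (normal capacity) belief 2/5 gives 2/5·105 + 3/5·20 = 54.
Low-cost: excess capacity gives 71 − 27 = 44; normal capacity gives 54 − 0 = 54. Deviates. ✗
High-cost: excess capacity gives 71 − 64 = 7; normal capacity gives 54 − 0 = 54. Deviates. ✗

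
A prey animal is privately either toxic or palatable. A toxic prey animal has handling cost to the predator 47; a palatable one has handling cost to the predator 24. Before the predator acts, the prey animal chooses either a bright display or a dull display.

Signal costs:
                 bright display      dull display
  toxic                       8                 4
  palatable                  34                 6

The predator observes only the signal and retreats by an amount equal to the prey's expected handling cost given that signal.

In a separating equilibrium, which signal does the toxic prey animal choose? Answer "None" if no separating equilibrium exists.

bright display

Try toxic → bright display, palatable → dull display:
  If types separate, bright display earns payment 47 and dull display earns 24.
  Toxic: bright display gives 47 − 8 = 39; dull display gives 24 − 4 = 20. No deviation. ✓
  Palatable: dull display gives 24 − 6 = 18; bright display gives 47 − 34 = 13. No deviation. ✓
Both hold — the toxic type sends bright display.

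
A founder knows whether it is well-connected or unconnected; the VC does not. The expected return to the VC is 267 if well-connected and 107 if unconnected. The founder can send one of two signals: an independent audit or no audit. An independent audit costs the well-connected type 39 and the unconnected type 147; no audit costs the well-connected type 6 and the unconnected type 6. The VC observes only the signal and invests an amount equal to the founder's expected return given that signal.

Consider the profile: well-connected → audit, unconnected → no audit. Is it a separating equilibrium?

If types separate, audit earns payment 267 and no audit earns 107.
Well-connected: audit gives 267 − 39 = 228; no audit gives 107 − 6 = 101. No deviation. ✓
Unconnected: no audit gives 107 − 6 = 101; audit gives 267 − 147 = 120. Would deviate. ✗

No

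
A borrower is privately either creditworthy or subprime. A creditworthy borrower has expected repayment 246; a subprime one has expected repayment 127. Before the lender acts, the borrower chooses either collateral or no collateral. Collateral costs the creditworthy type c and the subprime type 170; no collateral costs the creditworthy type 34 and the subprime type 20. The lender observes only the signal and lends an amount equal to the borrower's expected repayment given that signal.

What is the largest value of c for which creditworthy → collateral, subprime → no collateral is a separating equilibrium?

Under separation: collateral → creditworthy (pays 246); no collateral → subprime (pays 127).
Subprime: 127 − 20 = 107 ≥ 246 − 170 = 76. Holds regardless of c. ✓
Creditworthy: 246 − c ≥ 127 − 34, so c ≤ 246 − 93 = 153.

153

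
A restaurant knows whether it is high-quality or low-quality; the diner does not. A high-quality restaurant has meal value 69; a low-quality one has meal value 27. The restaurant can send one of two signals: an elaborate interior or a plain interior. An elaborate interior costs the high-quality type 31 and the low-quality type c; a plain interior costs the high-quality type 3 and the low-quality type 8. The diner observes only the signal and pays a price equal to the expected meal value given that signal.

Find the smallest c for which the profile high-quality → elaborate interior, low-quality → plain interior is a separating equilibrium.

50

Under separation: elaborate interior → high-quality (pays 69); plain interior → low-quality (pays 27).
High-quality: 69 − 31 = 38 ≥ 27 − 3 = 24. Holds regardless of c. ✓
Low-quality: 27 − 8 ≥ 69 − c, so c ≥ 69 − 19 = 50.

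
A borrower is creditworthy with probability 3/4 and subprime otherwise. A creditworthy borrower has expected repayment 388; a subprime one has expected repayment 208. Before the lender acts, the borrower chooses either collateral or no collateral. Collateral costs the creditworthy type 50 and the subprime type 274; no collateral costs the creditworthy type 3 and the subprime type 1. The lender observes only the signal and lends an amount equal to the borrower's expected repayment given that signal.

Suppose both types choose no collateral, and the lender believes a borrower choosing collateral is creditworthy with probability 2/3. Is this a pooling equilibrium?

At the pooled signal (no collateral) the lender holds the prior 3/4 and pays 3/4·388 + 1/4·208 = 343. Off-path (collateral) belief 2/3 gives 2/3·388 + 1/3·208 = 328.
Creditworthy: no collateral gives 343 − 3 = 340; collateral gives 328 − 50 = 278. Stays. ✓
Subprime: no collateral gives 343 − 1 = 342; collateral gives 328 − 274 = 54. Stays. ✓

Yes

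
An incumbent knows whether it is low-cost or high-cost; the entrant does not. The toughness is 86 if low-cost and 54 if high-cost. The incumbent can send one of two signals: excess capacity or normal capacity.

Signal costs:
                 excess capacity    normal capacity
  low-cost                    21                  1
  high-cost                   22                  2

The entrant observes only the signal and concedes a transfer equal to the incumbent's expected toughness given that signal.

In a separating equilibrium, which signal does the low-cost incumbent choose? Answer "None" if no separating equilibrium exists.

None

Try low-cost → excess capacity, high-cost → normal capacity:
  Under separation the entrant infers type exactly: excess capacity → low-cost (pays 86), normal capacity → high-cost (pays 54).
  Low-cost: excess capacity gives 86 − 21 = 65; normal capacity gives 54 − 1 = 53. No deviation. ✓
  High-cost: normal capacity gives 54 − 2 = 52; excess capacity gives 86 − 22 = 64. Would deviate. ✗
Try low-cost → normal capacity, high-cost → excess capacity:
  Under separation the entrant infers type exactly: normal capacity → low-cost (pays 86), excess capacity → high-cost (pays 54).
  Low-cost: normal capacity gives 86 − 1 = 85; excess capacity gives 54 − 21 = 33. No deviation. ✓
  High-cost: excess capacity gives 54 − 22 = 32; normal capacity gives 86 − 2 = 84. Would deviate. ✗
Neither assignment is incentive-compatible.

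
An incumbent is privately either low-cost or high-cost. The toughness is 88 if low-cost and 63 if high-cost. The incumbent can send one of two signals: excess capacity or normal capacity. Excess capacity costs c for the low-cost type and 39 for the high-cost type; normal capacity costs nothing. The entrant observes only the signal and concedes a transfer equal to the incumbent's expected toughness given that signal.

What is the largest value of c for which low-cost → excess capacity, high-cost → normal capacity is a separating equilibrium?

Under separation: excess capacity → low-cost (pays 88); normal capacity → high-cost (pays 63).
High-cost: 63 − 0 = 63 ≥ 88 − 39 = 49. Holds regardless of c. ✓
Low-cost: 88 − c ≥ 63 − 0, so c ≤ 88 − 63 = 25.

25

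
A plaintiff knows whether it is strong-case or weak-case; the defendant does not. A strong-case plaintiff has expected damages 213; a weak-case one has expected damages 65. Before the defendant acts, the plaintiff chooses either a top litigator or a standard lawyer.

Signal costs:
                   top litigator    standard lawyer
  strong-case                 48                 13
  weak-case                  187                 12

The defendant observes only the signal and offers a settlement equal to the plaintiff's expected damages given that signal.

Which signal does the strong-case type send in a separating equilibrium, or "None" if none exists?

Try strong-case → top litigator, weak-case → standard lawyer:
  If types separate, top litigator earns payment 213 and standard lawyer earns 65.
  Strong-case: top litigator gives 213 − 48 = 165; standard lawyer gives 65 − 13 = 52. No deviation. ✓
  Weak-case: standard lawyer gives 65 − 12 = 53; top litigator gives 213 − 187 = 26. No deviation. ✓
Both hold — the strong-case type sends top litigator.

top litigator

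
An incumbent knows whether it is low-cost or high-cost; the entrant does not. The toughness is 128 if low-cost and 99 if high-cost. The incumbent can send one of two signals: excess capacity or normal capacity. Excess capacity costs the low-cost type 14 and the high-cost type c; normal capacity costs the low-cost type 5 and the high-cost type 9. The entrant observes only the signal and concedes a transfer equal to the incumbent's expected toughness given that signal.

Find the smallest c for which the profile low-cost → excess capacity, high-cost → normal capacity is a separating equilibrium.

Under separation: excess capacity → low-cost (pays 128); normal capacity → high-cost (pays 99).
Low-cost: 128 − 14 = 114 ≥ 99 − 5 = 94. Holds regardless of c. ✓
High-cost: 99 − 9 ≥ 128 − c, so c ≥ 128 − 90 = 38.

38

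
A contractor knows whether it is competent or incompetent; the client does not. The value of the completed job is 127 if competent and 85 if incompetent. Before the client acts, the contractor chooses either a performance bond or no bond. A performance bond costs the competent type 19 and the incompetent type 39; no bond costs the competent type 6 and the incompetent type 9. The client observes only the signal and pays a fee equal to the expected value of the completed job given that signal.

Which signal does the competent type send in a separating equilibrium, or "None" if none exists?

Try competent → bond, incompetent → no bond:
  If types separate, bond earns payment 127 and no bond earns 85.
  Competent: bond gives 127 − 19 = 108; no bond gives 85 − 6 = 79. No deviation. ✓
  Incompetent: no bond gives 85 − 9 = 76; bond gives 127 − 39 = 88. Would deviate. ✗
Try competent → no bond, incompetent → bond:
  If types separate, no bond earns payment 127 and bond earns 85.
  Competent: no bond gives 127 − 6 = 121; bond gives 85 − 19 = 66. No deviation. ✓
  Incompetent: bond gives 85 − 39 = 46; no bond gives 127 − 9 = 118. Would deviate. ✗
Neither assignment is incentive-compatible.

None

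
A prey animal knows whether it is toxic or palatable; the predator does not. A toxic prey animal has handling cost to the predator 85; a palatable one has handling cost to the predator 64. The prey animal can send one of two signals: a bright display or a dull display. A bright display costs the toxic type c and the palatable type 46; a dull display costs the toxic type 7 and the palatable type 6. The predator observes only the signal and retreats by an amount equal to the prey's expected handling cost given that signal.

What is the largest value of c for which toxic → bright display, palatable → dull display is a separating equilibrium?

28

Under separation: bright display → toxic (pays 85); dull display → palatable (pays 64).
Palatable: 64 − 6 = 58 ≥ 85 − 46 = 39. Holds regardless of c. ✓
Toxic: 85 − c ≥ 64 − 7, so c ≤ 85 − 57 = 28.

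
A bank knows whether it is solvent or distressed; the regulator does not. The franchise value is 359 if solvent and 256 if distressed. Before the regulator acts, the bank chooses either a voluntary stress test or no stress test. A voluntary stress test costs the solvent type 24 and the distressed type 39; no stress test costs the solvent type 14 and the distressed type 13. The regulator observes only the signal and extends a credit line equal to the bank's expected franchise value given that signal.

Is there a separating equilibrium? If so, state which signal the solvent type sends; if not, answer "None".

None

Try solvent → stress test, distressed → no stress test:
  If types separate, stress test earns payment 359 and no stress test earns 256.
  Solvent: stress test gives 359 − 24 = 335; no stress test gives 256 − 14 = 242. No deviation. ✓
  Distressed: no stress test gives 256 − 13 = 243; stress test gives 359 − 39 = 320. Would deviate. ✗
Try solvent → no stress test, distressed → stress test:
  If types separate, no stress test earns payment 359 and stress test earns 256.
  Solvent: no stress test gives 359 − 14 = 345; stress test gives 256 − 24 = 232. No deviation. ✓
  Distressed: stress test gives 256 − 39 = 217; no stress test gives 359 − 13 = 346. Would deviate. ✗
Neither assignment is incentive-compatible.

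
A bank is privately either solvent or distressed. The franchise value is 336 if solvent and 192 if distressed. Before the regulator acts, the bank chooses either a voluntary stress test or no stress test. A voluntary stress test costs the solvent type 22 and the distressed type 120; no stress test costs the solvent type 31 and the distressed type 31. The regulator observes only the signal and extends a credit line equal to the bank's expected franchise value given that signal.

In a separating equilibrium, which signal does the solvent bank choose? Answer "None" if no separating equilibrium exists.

Try solvent → stress test, distressed → no stress test:
  Under separation the regulator infers type exactly: stress test → solvent (pays 336), no stress test → distressed (pays 192).
  Solvent: stress test gives 336 − 22 = 314; no stress test gives 192 − 31 = 161. No deviation. ✓
  Distressed: no stress test gives 192 − 31 = 161; stress test gives 336 − 120 = 216. Would deviate. ✗
Try solvent → no stress test, distressed → stress test:
  Under separation the regulator infers type exactly: no stress test → solvent (pays 336), stress test → distressed (pays 192).
  Solvent: no stress test gives 336 − 31 = 305; stress test gives 192 − 22 = 170. No deviation. ✓
  Distressed: stress test gives 192 − 120 = 72; no stress test gives 336 − 31 = 305. Would deviate. ✗
Neither assignment is incentive-compatible.

None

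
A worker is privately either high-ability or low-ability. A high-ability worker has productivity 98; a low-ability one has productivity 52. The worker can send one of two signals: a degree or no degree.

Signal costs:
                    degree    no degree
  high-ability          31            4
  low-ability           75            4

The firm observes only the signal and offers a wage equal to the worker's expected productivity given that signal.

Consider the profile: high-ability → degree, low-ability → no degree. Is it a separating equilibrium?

If types separate, degree earns payment 98 and no degree earns 52.
High-ability: degree gives 98 − 31 = 67; no degree gives 52 − 4 = 48. No deviation. ✓
Low-ability: no degree gives 52 − 4 = 48; degree gives 98 − 75 = 23. No deviation. ✓
Both incentive constraints hold.

Yes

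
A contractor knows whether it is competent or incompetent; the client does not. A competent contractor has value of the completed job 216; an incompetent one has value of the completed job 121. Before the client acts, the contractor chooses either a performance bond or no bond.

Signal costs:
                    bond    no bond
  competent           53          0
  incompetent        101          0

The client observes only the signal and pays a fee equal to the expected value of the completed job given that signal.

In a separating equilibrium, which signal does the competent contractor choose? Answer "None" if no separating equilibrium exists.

Try competent → bond, incompetent → no bond:
  Under separation the client infers type exactly: bond → competent (pays 216), no bond → incompetent (pays 121).
  Competent: bond gives 216 − 53 = 163; no bond gives 121 − 0 = 121. No deviation. ✓
  Incompetent: no bond gives 121 − 0 = 121; bond gives 216 − 101 = 115. No deviation. ✓
Both hold — the competent type sends bond.

bond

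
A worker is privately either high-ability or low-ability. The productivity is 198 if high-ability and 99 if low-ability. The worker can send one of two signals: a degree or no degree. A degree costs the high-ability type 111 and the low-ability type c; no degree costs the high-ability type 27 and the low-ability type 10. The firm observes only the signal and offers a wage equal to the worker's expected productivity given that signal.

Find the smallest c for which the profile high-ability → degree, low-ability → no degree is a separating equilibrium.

109

Under separation: degree → high-ability (pays 198); no degree → low-ability (pays 99).
High-ability: 198 − 111 = 87 ≥ 99 − 27 = 72. Holds regardless of c. ✓
Low-ability: 99 − 10 ≥ 198 − c, so c ≥ 198 − 89 = 109.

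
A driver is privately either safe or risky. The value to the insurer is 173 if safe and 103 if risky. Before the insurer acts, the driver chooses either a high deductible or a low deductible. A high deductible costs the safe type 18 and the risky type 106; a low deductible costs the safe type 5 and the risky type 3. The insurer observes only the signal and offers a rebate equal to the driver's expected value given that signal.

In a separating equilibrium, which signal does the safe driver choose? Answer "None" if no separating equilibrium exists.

Try safe → high deductible, risky → low deductible:
  If types separate, high deductible earns payment 173 and low deductible earns 103.
  Safe: high deductible gives 173 − 18 = 155; low deductible gives 103 − 5 = 98. No deviation. ✓
  Risky: low deductible gives 103 − 3 = 100; high deductible gives 173 − 106 = 67. No deviation. ✓
Both hold — the safe type sends high deductible.

high deductible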